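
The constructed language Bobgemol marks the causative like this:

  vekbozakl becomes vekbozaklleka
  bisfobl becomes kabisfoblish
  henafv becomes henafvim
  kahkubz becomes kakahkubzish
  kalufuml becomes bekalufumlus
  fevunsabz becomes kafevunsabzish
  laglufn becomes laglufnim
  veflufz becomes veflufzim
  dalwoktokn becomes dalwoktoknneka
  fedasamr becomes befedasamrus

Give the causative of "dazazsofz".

kahkubz and veflufz both end in -z yet inflect differently (kakahkubzish, veflufzim), so the final letter is not what conditions the rule; the second-to-last letter is.
"dazazsofz" has second-to-last letter 'f'. The stems whose second-to-last letter is 'f' (henafv → henafvim, veflufz → veflufzim, laglufn → laglufnim) add -im.
So dazazsofz → dazazsofzim.

dazazsofzim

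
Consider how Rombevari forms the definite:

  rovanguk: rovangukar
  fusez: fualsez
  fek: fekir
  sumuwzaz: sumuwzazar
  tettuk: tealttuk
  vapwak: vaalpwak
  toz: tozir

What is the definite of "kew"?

kewir

toz and fusez both end in -z yet inflect differently (tozir, fualsez), so the final letter is not what conditions the rule; the number of vowels is.
"kew" has 1 vowel. The stems with 1 vowel (fek → fekir, toz → tozir) add -ir.
The other patterns: stems with 2 vowels insert -al- after the first vowel; stems with 3 vowels add -ar.
So kew → kewir.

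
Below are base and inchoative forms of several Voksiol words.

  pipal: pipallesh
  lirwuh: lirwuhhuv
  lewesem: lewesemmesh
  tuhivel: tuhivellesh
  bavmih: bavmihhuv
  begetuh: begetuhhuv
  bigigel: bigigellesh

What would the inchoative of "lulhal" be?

lulhallesh

lirwuh and lewesem both begin with l- yet inflect differently (lirwuhhuv, lewesemmesh), so the first letter is not what conditions the rule; the final letter is.
"lulhal" ends in -l. The stems ending in -l (pipal → pipallesh, tuhivel → tuhivellesh, bigigel → bigigellesh) double the final consonant and add -esh.
So lulhal → lulhallesh.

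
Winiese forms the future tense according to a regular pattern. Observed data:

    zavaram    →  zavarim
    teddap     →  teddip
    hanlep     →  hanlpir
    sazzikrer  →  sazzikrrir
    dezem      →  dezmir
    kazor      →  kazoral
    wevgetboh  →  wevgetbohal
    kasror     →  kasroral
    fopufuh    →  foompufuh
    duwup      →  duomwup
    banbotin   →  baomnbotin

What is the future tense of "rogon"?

rogonal

teddap and hanlep both end in -p yet inflect differently (teddip, hanlpir), so the final letter is not what conditions the rule; the last vowel is.
"rogon" has last vowel 'o'. The stems whose last vowel is 'o' (kazor → kazoral, wevgetboh → wevgetbohal, kasror → kasroral) add -al.
The other patterns: stems whose last vowel is 'a' change the last vowel to 'i'; stems whose last vowel is 'e' delete the last vowel and add -ir; stems whose last vowel is 'i' or 'u' insert -om- after the first vowel.
So rogon → rogonal.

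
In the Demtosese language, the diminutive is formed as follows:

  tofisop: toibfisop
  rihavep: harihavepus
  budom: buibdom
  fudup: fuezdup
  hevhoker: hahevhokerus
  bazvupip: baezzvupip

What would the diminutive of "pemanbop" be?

"pemanbop" has last vowel 'o'. The stems whose last vowel is 'o' (tofisop → toibfisop, budom → buibdom) insert -ib- after the first vowel.
The other patterns: stems whose last vowel is 'i' or 'u' insert -ez- after the first vowel; stems whose last vowel is 'e' add ha- … -us around the stem.
So pemanbop → peibmanbop.

peibmanbop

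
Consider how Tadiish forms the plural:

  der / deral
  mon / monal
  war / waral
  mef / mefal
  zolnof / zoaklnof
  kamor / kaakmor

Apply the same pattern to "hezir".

heakzir

"hezir" has 2 vowels. The stems with 2 vowels (zolnof → zoaklnof, kamor → kaakmor) insert -ak- after the first vowel.
So hezir → heakzir.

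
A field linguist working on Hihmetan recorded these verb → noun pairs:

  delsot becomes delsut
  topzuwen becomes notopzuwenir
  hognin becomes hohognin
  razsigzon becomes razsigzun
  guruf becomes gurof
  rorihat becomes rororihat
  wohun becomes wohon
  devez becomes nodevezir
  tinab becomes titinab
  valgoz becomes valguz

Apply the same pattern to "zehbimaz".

zezehbimaz

topzuwen and hognin both end in -n yet inflect differently (notopzuwenir, hohognin), so the final letter is not what conditions the rule; the last vowel is.
"zehbimaz" has last vowel 'a'. The stems whose last vowel is 'a' (rorihat → rororihat, tinab → titinab) repeat the first consonant+vowel as a prefix.
So zehbimaz → zezehbimaz.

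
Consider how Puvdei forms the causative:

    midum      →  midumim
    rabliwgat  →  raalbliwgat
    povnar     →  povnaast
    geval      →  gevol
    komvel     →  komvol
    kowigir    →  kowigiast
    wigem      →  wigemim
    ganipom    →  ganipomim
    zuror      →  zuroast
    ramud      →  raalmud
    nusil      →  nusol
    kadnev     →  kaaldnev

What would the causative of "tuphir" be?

geval and povnar both have last vowel 'a' yet inflect differently (gevol, povnaast), so the last vowel is not what conditions the rule; the final letter is.
"tuphir" ends in -r. The stems ending in -r (zuror → zuroast, povnar → povnaast, kowigir → kowigiast) drop the final letter and add -ast.
The other patterns: stems ending in -l change the last vowel to 'o'; stems ending in -m add -im; stems ending in -d, -t or -v insert -al- after the first vowel.
So tuphir → tuphiast.

tuphiast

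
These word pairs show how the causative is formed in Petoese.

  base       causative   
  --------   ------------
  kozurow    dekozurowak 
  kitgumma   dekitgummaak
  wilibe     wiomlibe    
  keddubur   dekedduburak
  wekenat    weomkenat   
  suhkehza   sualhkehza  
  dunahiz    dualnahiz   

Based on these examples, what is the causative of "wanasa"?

"wanasa" begins with w-. The stems beginning with w- (wilibe → wiomlibe, wekenat → weomkenat) insert -om- after the first vowel.
So wanasa → waomnasa.

waomnasa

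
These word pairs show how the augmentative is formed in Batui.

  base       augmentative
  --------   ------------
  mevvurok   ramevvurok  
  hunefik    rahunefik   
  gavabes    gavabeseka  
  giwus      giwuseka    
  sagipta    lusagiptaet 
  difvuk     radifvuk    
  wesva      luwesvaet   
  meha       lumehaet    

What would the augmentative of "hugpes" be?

difvuk and giwus both have last vowel 'u' yet inflect differently (radifvuk, giwuseka), so the last vowel is not what conditions the rule; the final letter is.
"hugpes" ends in -s. The stems ending in -s (gavabes → gavabeseka, giwus → giwuseka) add -eka.
The other patterns: stems ending in -k add the prefix ra-; stems ending in -a add lu- … -et around the stem.
So hugpes → hugpeseka.

hugpeseka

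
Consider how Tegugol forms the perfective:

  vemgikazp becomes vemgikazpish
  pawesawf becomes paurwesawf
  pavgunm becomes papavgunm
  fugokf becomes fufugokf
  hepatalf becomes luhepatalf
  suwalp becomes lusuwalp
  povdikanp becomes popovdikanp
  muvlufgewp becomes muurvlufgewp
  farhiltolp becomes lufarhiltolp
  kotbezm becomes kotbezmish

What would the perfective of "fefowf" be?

feurfowf

muvlufgewp and vemgikazp both end in -p yet inflect differently (muurvlufgewp, vemgikazpish), so the final letter is not what conditions the rule; the second-to-last letter is.
"fefowf" has second-to-last letter 'w'. The stems whose second-to-last letter is 'w' (pawesawf → paurwesawf, muvlufgewp → muurvlufgewp) insert -ur- after the first vowel.
So fefowf → feurfowf.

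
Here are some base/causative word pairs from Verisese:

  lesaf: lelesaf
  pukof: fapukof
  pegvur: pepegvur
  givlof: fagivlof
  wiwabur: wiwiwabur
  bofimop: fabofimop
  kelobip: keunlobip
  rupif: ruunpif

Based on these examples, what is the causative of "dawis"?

kelobip and bofimop both end in -p yet inflect differently (keunlobip, fabofimop), so the final letter is not what conditions the rule; the last vowel is.
"dawis" has last vowel 'i'. The stems whose last vowel is 'i' (rupif → ruunpif, kelobip → keunlobip) insert -un- after the first vowel.
The other patterns: stems whose last vowel is 'o' add the prefix fa-; stems whose last vowel is 'a' or 'u' repeat the first consonant+vowel as a prefix.
So dawis → daunwis.

daunwis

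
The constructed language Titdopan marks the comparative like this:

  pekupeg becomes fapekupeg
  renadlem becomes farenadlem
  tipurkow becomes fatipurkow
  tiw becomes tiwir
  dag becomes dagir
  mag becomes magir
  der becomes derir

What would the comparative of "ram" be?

"ram" has 1 vowel. The stems with 1 vowel (tiw → tiwir, dag → dagir, mag → magir) add -ir.
The other pattern: stems with 3 vowels add the prefix fa-.
So ram → ramir.

ramir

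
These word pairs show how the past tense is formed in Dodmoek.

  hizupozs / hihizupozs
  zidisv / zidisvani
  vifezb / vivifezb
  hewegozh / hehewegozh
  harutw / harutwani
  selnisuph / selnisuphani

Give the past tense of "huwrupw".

hewegozh and selnisuph both end in -h yet inflect differently (hehewegozh, selnisuphani), so the final letter is not what conditions the rule; the second-to-last letter is.
"huwrupw" has second-to-last letter 'p'. The one such stem in the data (selnisuph → selnisuphani) adds -ani, so the same rule applies.
So huwrupw → huwrupwani.

huwrupwani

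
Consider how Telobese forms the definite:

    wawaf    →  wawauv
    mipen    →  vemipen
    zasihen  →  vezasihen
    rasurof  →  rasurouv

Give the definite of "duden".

rasurof and zasihen both have 3 vowels yet inflect differently (rasurouv, vezasihen), so the number of vowels is not what conditions the rule; the final letter is.
"duden" ends in -n. The stems ending in -n (zasihen → vezasihen, mipen → vemipen) add the prefix ve-.
So duden → veduden.

veduden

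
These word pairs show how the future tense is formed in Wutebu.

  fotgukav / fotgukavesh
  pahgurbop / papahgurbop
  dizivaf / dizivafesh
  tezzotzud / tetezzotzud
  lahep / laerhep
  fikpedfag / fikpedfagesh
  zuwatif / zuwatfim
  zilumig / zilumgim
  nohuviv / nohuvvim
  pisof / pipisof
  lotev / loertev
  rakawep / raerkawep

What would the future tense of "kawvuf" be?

"kawvuf" has last vowel 'u'. The one such stem in the data (tezzotzud → tetezzotzud) repeats the first consonant+vowel as a prefix (as do pahgurbop, pisof), so the same rule applies.
The other patterns: stems whose last vowel is 'i' delete the last vowel and add -im; stems whose last vowel is 'a' add -esh; stems whose last vowel is 'e' insert -er- after the first vowel.
So kawvuf → kakawvuf.

kakawvuf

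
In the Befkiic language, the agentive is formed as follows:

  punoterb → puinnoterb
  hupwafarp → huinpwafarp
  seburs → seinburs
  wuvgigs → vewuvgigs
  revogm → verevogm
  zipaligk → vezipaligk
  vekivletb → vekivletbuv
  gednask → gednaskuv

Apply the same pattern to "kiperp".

"kiperp" has second-to-last letter 'r'. The stems whose second-to-last letter is 'r' (punoterb → puinnoterb, hupwafarp → huinpwafarp, seburs → seinburs) insert -in- after the first vowel.
So kiperp → kiinperp.

kiinperp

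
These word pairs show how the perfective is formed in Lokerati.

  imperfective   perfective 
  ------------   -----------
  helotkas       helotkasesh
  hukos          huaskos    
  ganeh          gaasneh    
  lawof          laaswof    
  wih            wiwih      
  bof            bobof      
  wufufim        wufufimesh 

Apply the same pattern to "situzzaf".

situzzafesh

bof and lawof both end in -f yet inflect differently (bobof, laaswof), so the final letter is not what conditions the rule; the number of vowels is.
"situzzaf" has 3 vowels. The stems with 3 vowels (wufufim → wufufimesh, helotkas → helotkasesh) add -esh.
The other patterns: stems with 1 vowel repeat the first consonant+vowel as a prefix; stems with 2 vowels insert -as- after the first vowel.
So situzzaf → situzzafesh.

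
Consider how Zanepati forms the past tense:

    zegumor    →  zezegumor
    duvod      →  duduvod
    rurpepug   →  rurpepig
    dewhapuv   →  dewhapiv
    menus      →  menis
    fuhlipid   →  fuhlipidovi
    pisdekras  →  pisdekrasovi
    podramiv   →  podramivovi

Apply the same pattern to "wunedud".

wunedid

duvod and fuhlipid both end in -d yet inflect differently (duduvod, fuhlipidovi), so the final letter is not what conditions the rule; the last vowel is.
"wunedud" has last vowel 'u'. The stems whose last vowel is 'u' (rurpepug → rurpepig, dewhapuv → dewhapiv, menus → menis) change the last vowel to 'i'.
The other patterns: stems whose last vowel is 'o' repeat the first consonant+vowel as a prefix; stems whose last vowel is 'a' or 'i' add -ovi.
So wunedud → wunedid.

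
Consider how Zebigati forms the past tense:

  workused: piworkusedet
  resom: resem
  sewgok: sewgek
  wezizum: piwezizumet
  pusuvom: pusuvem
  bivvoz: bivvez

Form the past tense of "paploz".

paplez

"paploz" has last vowel 'o'. The stems whose last vowel is 'o' (sewgok → sewgek, resom → resem, bivvoz → bivvez) change the last vowel to 'e'.
So paploz → paplez.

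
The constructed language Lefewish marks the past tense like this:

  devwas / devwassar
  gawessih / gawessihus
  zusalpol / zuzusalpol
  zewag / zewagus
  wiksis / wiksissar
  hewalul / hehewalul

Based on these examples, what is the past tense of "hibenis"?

hibenissar

wiksis and gawessih both have last vowel 'i' yet inflect differently (wiksissar, gawessihus), so the last vowel is not what conditions the rule; the final letter is.
"hibenis" ends in -s. The stems ending in -s (devwas → devwassar, wiksis → wiksissar) double the final consonant and add -ar.
The other patterns: stems ending in -l repeat the first consonant+vowel as a prefix; stems ending in -g or -h add -us.
So hibenis → hibenissar.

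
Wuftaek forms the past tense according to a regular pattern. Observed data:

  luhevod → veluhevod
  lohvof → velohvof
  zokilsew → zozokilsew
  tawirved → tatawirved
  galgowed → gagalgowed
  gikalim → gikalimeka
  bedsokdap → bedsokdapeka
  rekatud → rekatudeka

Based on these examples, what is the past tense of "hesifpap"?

hesifpapeka

luhevod and tawirved both end in -d yet inflect differently (veluhevod, tatawirved), so the final letter is not what conditions the rule; the last vowel is.
"hesifpap" has last vowel 'a'. The one such stem in the data (bedsokdap → bedsokdapeka) adds -eka, so the same rule applies.
So hesifpap → hesifpapeka.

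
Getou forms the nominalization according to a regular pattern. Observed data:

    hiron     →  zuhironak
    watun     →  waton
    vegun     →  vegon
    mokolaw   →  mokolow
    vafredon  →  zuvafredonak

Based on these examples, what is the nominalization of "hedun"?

hedon

hiron and watun both end in -n yet inflect differently (zuhironak, waton), so the final letter is not what conditions the rule; the last vowel is.
"hedun" has last vowel 'u'. The stems whose last vowel is 'u' (watun → waton, vegun → vegon) change the last vowel to 'o'.
So hedun → hedon.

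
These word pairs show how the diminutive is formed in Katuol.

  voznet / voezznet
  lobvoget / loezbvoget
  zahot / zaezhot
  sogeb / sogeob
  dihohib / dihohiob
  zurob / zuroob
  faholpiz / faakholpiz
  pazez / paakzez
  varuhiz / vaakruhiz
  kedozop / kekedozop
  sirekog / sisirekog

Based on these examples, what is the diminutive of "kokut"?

"kokut" ends in -t. The stems ending in -t (voznet → voezznet, lobvoget → loezbvoget, zahot → zaezhot) insert -ez- after the first vowel.
So kokut → koezkut.

koezkut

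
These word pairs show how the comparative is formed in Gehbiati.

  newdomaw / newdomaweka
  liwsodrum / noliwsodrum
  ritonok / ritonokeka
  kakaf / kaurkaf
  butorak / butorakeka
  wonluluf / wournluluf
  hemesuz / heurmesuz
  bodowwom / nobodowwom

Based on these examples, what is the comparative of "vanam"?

hemesuz and liwsodrum both have last vowel 'u' yet inflect differently (heurmesuz, noliwsodrum), so the last vowel is not what conditions the rule; the final letter is.
"vanam" ends in -m. The stems ending in -m (bodowwom → nobodowwom, liwsodrum → noliwsodrum) add the prefix no-.
So vanam → novanam.

novanam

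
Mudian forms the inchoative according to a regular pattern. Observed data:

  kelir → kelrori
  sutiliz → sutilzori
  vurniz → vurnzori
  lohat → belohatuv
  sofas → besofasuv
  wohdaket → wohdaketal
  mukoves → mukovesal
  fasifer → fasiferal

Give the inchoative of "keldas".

bekeldasuv

"keldas" has last vowel 'a'. The stems whose last vowel is 'a' (lohat → belohatuv, sofas → besofasuv) add be- … -uv around the stem.
So keldas → bekeldasuv.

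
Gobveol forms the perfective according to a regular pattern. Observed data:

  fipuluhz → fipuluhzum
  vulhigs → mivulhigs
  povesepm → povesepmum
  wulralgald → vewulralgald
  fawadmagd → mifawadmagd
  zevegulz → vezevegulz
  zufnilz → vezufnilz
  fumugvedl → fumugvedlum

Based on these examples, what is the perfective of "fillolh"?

vefillolh

wulralgald and fawadmagd both end in -d yet inflect differently (vewulralgald, mifawadmagd), so the final letter is not what conditions the rule; the second-to-last letter is.
"fillolh" has second-to-last letter 'l'. The stems whose second-to-last letter is 'l' (zevegulz → vezevegulz, zufnilz → vezufnilz, wulralgald → vewulralgald) add the prefix ve-.
The other patterns: stems whose second-to-last letter is 'g' add the prefix mi-; stems whose second-to-last letter is 'd', 'h' or 'p' add -um.
So fillolh → vefillolh.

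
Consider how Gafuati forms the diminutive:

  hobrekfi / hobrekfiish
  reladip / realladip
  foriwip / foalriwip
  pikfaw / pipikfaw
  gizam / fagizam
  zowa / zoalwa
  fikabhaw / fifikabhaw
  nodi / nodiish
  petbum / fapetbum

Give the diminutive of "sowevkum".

gizam and pikfaw both have last vowel 'a' yet inflect differently (fagizam, pipikfaw), so the last vowel is not what conditions the rule; the final letter is.
"sowevkum" ends in -m. The stems ending in -m (petbum → fapetbum, gizam → fagizam) add the prefix fa-.
So sowevkum → fasowevkum.

fasowevkum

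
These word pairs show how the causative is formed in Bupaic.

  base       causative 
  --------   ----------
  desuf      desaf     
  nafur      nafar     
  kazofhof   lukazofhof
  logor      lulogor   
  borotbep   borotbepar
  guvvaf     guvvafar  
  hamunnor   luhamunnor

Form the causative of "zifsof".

luzifsof

"zifsof" has last vowel 'o'. The stems whose last vowel is 'o' (logor → lulogor, kazofhof → lukazofhof, hamunnor → luhamunnor) add the prefix lu-.
So zifsof → luzifsof.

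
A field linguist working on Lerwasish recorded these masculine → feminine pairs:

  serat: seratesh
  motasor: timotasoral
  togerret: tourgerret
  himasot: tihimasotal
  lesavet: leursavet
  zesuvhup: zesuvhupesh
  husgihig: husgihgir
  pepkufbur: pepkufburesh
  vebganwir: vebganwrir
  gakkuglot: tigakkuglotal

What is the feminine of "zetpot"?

tizetpotal

pepkufbur and vebganwir both end in -r yet inflect differently (pepkufburesh, vebganwrir), so the final letter is not what conditions the rule; the last vowel is.
"zetpot" has last vowel 'o'. The stems whose last vowel is 'o' (himasot → tihimasotal, motasor → timotasoral, gakkuglot → tigakkuglotal) add ti- … -al around the stem.
So zetpot → tizetpotal.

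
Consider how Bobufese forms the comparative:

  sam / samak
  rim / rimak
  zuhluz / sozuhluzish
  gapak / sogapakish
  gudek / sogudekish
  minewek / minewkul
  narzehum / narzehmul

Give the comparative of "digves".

"digves" has 2 vowels. The stems with 2 vowels (zuhluz → sozuhluzish, gapak → sogapakish, gudek → sogudekish) add so- … -ish around the stem.
The other patterns: stems with 1 vowel add -ak; stems with 3 vowels delete the last vowel and add -ul.
So digves → sodigvesish.

sodigvesish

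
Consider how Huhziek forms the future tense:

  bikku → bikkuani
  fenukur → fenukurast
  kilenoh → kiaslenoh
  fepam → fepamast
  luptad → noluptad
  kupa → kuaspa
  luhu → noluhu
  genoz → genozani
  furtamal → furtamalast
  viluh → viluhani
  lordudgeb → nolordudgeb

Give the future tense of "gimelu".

luhu and bikku both end in -u yet inflect differently (noluhu, bikkuani), so the final letter is not what conditions the rule; the first letter is.
"gimelu" begins with g-. The one such stem in the data (genoz → genozani) adds -ani, so the same rule applies.
The other patterns: stems beginning with k- insert -as- after the first vowel; stems beginning with l- add the prefix no-; stems beginning with f- add -ast.
So gimelu → gimeluani.

gimeluani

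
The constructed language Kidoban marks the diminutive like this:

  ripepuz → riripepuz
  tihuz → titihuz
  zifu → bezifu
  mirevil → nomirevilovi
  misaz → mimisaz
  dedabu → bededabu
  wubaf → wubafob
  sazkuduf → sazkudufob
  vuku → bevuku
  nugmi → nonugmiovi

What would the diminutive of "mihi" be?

sazkuduf and dedabu both have last vowel 'u' yet inflect differently (sazkudufob, bededabu), so the last vowel is not what conditions the rule; the final letter is.
"mihi" ends in -i. The one such stem in the data (nugmi → nonugmiovi) adds no- … -ovi around the stem, so the same rule applies.
The other patterns: stems ending in -f add -ob; stems ending in -u add the prefix be-; stems ending in -z repeat the first consonant+vowel as a prefix.
So mihi → nomihiovi.

nomihiovi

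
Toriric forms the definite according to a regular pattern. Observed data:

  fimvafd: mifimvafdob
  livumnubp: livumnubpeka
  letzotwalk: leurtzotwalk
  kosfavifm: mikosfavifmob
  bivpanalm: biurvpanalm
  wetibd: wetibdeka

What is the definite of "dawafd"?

wetibd and fimvafd both end in -d yet inflect differently (wetibdeka, mifimvafdob), so the final letter is not what conditions the rule; the second-to-last letter is.
"dawafd" has second-to-last letter 'f'. The stems whose second-to-last letter is 'f' (fimvafd → mifimvafdob, kosfavifm → mikosfavifmob) add mi- … -ob around the stem.
The other patterns: stems whose second-to-last letter is 'b' add -eka; stems whose second-to-last letter is 'l' insert -ur- after the first vowel.
So dawafd → midawafdob.

midawafdob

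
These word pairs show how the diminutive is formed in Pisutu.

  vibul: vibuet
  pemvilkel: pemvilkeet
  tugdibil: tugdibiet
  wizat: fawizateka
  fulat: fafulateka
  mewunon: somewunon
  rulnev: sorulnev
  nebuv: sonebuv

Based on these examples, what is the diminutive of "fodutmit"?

fafodutmiteka

pemvilkel and rulnev both have last vowel 'e' yet inflect differently (pemvilkeet, sorulnev), so the last vowel is not what conditions the rule; the final letter is.
"fodutmit" ends in -t. The stems ending in -t (wizat → fawizateka, fulat → fafulateka) add fa- … -eka around the stem.
The other patterns: stems ending in -l drop the final letter and add -et; stems ending in -n or -v add the prefix so-.
So fodutmit → fafodutmiteka.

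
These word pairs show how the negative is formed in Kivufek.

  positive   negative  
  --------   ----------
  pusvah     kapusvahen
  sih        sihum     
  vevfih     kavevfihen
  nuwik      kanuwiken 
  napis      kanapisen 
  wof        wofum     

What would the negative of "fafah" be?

kafafahen

sih and vevfih both end in -h yet inflect differently (sihum, kavevfihen), so the final letter is not what conditions the rule; the number of vowels is.
"fafah" has 2 vowels. The stems with 2 vowels (vevfih → kavevfihen, napis → kanapisen, pusvah → kapusvahen) add ka- … -en around the stem.
The other pattern: stems with 1 vowel add -um.
So fafah → kafafahen.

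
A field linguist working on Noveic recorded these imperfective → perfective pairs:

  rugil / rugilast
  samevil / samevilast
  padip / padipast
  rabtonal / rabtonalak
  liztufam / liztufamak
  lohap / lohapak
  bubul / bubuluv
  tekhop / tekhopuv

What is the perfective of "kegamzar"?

kegamzarak

rugil and rabtonal both end in -l yet inflect differently (rugilast, rabtonalak), so the final letter is not what conditions the rule; the last vowel is.
"kegamzar" has last vowel 'a'. The stems whose last vowel is 'a' (rabtonal → rabtonalak, liztufam → liztufamak, lohap → lohapak) add -ak.
The other patterns: stems whose last vowel is 'i' add -ast; stems whose last vowel is 'o' or 'u' add -uv.
So kegamzar → kegamzarak.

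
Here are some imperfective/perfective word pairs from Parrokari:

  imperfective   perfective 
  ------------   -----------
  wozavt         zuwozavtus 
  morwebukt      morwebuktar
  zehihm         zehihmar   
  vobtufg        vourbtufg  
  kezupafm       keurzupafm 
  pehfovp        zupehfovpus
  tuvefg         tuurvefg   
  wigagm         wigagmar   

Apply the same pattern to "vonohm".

"vonohm" has second-to-last letter 'h'. The one such stem in the data (zehihm → zehihmar) adds -ar, so the same rule applies.
The other patterns: stems whose second-to-last letter is 'f' insert -ur- after the first vowel; stems whose second-to-last letter is 'v' add zu- … -us around the stem.
So vonohm → vonohmar.

vonohmar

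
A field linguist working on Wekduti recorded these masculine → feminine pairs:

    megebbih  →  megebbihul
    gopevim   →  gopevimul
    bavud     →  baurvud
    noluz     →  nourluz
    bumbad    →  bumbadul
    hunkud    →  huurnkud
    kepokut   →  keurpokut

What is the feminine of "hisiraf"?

bavud and bumbad both end in -d yet inflect differently (baurvud, bumbadul), so the final letter is not what conditions the rule; the last vowel is.
"hisiraf" has last vowel 'a'. The one such stem in the data (bumbad → bumbadul) adds -ul, so the same rule applies.
So hisiraf → hisiraful.

hisiraful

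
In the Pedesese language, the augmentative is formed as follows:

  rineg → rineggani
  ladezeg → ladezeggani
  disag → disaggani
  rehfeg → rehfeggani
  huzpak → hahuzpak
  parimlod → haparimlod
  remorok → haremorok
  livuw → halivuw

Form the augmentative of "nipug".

nipuggani

disag and huzpak both have last vowel 'a' yet inflect differently (disaggani, hahuzpak), so the last vowel is not what conditions the rule; the final letter is.
"nipug" ends in -g. The stems ending in -g (rineg → rineggani, ladezeg → ladezeggani, disag → disaggani) double the final consonant and add -ani.
So nipug → nipuggani.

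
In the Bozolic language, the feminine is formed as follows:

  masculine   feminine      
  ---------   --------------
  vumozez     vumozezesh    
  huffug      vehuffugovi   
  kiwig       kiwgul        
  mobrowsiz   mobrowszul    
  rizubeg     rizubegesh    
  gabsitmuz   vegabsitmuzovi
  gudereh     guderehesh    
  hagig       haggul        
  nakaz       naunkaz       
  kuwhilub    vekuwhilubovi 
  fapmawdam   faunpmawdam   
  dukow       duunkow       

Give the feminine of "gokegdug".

"gokegdug" has last vowel 'u'. The stems whose last vowel is 'u' (kuwhilub → vekuwhilubovi, huffug → vehuffugovi, gabsitmuz → vegabsitmuzovi) add ve- … -ovi around the stem.
The other patterns: stems whose last vowel is 'e' add -esh; stems whose last vowel is 'i' delete the last vowel and add -ul; stems whose last vowel is 'a' or 'o' insert -un- after the first vowel.
So gokegdug → vegokegdugovi.

vegokegdugovi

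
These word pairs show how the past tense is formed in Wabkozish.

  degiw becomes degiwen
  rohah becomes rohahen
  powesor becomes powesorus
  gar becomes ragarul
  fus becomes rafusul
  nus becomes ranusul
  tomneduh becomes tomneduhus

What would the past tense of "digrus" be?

rohah and tomneduh both end in -h yet inflect differently (rohahen, tomneduhus), so the final letter is not what conditions the rule; the number of vowels is.
"digrus" has 2 vowels. The stems with 2 vowels (degiw → degiwen, rohah → rohahen) add -en.
The other patterns: stems with 1 vowel add ra- … -ul around the stem; stems with 3 vowels add -us.
So digrus → digrusen.

digrusen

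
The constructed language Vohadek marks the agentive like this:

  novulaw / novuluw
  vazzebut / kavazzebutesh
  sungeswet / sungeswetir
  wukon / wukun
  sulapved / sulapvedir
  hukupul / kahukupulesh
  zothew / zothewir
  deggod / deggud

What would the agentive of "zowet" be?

zowetir

"zowet" has last vowel 'e'. The stems whose last vowel is 'e' (zothew → zothewir, sungeswet → sungeswetir, sulapved → sulapvedir) add -ir.
The other patterns: stems whose last vowel is 'u' add ka- … -esh around the stem; stems whose last vowel is 'a' or 'o' change the last vowel to 'u'.
So zowet → zowetir.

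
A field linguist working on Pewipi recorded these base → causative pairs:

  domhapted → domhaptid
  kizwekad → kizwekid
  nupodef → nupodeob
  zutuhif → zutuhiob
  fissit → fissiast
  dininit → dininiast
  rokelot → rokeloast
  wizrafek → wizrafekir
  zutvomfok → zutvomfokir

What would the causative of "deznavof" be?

"deznavof" ends in -f. The stems ending in -f (nupodef → nupodeob, zutuhif → zutuhiob) drop the final letter and add -ob.
The other patterns: stems ending in -d change the last vowel to 'i'; stems ending in -t drop the final letter and add -ast; stems ending in -k add -ir.
So deznavof → deznavoob.

deznavoob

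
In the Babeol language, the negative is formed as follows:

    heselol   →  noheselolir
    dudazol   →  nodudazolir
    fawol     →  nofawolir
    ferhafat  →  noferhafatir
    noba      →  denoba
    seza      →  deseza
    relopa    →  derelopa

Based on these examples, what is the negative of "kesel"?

"kesel" ends in -l. The stems ending in -l (heselol → noheselolir, dudazol → nodudazolir, fawol → nofawolir) add no- … -ir around the stem.
So kesel → nokeselir.

nokeselir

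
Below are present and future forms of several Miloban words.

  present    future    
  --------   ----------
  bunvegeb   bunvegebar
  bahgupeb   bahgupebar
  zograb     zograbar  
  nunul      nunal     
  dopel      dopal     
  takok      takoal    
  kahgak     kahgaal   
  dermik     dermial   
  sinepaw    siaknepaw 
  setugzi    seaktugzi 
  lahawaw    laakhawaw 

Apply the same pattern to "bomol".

bomal

bunvegeb and dopel both have last vowel 'e' yet inflect differently (bunvegebar, dopal), so the last vowel is not what conditions the rule; the final letter is.
"bomol" ends in -l. The stems ending in -l (nunul → nunal, dopel → dopal) change the last vowel to 'a'.
So bomol → bomal.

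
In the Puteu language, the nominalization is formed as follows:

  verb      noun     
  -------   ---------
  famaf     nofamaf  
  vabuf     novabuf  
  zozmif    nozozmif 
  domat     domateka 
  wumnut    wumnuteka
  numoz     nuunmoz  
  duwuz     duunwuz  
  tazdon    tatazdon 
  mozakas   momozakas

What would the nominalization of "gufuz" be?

guunfuz

famaf and domat both have last vowel 'a' yet inflect differently (nofamaf, domateka), so the last vowel is not what conditions the rule; the final letter is.
"gufuz" ends in -z. The stems ending in -z (numoz → nuunmoz, duwuz → duunwuz) insert -un- after the first vowel.
The other patterns: stems ending in -f add the prefix no-; stems ending in -t add -eka; stems ending in -n or -s repeat the first consonant+vowel as a prefix.
So gufuz → guunfuz.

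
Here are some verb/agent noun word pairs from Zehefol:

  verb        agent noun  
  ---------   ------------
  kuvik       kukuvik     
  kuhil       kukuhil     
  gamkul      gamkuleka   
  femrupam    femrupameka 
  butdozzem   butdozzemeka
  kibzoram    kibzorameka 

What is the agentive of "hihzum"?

"hihzum" has last vowel 'u'. The one such stem in the data (gamkul → gamkuleka) adds -eka, so the same rule applies.
The other pattern: stems whose last vowel is 'i' repeat the first consonant+vowel as a prefix.
So hihzum → hihzumeka.

hihzumeka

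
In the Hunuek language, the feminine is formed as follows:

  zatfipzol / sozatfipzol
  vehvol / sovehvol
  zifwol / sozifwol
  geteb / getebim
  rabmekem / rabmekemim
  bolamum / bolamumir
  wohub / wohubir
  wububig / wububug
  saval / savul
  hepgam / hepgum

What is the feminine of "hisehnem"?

rabmekem and bolamum both end in -m yet inflect differently (rabmekemim, bolamumir), so the final letter is not what conditions the rule; the last vowel is.
"hisehnem" has last vowel 'e'. The stems whose last vowel is 'e' (geteb → getebim, rabmekem → rabmekemim) add -im.
So hisehnem → hisehnemim.

hisehnemim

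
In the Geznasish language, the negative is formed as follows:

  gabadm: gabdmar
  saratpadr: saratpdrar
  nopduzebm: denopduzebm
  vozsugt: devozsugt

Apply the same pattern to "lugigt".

delugigt

"lugigt" has second-to-last letter 'g'. The one such stem in the data (vozsugt → devozsugt) adds the prefix de-, so the same rule applies.
So lugigt → delugigt.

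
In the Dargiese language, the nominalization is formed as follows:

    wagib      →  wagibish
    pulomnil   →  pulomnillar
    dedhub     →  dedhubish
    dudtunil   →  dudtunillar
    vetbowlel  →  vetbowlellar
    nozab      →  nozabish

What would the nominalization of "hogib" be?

dudtunil and wagib both have last vowel 'i' yet inflect differently (dudtunillar, wagibish), so the last vowel is not what conditions the rule; the final letter is.
"hogib" ends in -b. The stems ending in -b (wagib → wagibish, nozab → nozabish, dedhub → dedhubish) add -ish.
So hogib → hogibish.

hogibish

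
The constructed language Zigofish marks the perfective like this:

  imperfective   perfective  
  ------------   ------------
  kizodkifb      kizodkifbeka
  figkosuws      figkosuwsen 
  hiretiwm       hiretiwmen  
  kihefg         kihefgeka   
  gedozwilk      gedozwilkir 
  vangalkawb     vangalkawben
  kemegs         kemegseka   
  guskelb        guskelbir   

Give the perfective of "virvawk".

virvawken

vangalkawb and guskelb both end in -b yet inflect differently (vangalkawben, guskelbir), so the final letter is not what conditions the rule; the second-to-last letter is.
"virvawk" has second-to-last letter 'w'. The stems whose second-to-last letter is 'w' (hiretiwm → hiretiwmen, figkosuws → figkosuwsen, vangalkawb → vangalkawben) add -en.
The other patterns: stems whose second-to-last letter is 'l' add -ir; stems whose second-to-last letter is 'f' or 'g' add -eka.
So virvawk → virvawken.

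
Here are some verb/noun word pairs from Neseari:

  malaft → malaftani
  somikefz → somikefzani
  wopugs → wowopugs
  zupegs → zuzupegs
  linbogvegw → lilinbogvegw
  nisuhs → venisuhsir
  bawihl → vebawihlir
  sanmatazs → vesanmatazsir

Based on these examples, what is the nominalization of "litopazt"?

velitopaztir

wopugs and nisuhs both end in -s yet inflect differently (wowopugs, venisuhsir), so the final letter is not what conditions the rule; the second-to-last letter is.
"litopazt" has second-to-last letter 'z'. The one such stem in the data (sanmatazs → vesanmatazsir) adds ve- … -ir around the stem, so the same rule applies.
The other patterns: stems whose second-to-last letter is 'f' add -ani; stems whose second-to-last letter is 'g' repeat the first consonant+vowel as a prefix.
So litopazt → velitopaztir.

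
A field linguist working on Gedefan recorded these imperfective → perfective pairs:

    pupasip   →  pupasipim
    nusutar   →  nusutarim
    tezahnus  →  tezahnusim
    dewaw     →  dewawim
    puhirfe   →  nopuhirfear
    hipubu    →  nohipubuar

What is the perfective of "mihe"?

tezahnus and hipubu both have last vowel 'u' yet inflect differently (tezahnusim, nohipubuar), so the last vowel is not what conditions the rule; whether the stem ends in a vowel or a consonant is.
"mihe" ends in a vowel. The stems ending in a vowel (puhirfe → nopuhirfear, hipubu → nohipubuar) add no- … -ar around the stem.
The other pattern: stems ending in a consonant add -im.
So mihe → nomihear.

nomihear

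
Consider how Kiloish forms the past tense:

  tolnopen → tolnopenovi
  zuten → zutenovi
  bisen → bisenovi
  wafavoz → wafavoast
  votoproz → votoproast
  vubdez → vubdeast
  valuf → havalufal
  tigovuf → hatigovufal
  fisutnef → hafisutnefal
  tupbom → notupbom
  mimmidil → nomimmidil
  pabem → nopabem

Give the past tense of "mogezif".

hamogezifal

tolnopen and vubdez both have last vowel 'e' yet inflect differently (tolnopenovi, vubdeast), so the last vowel is not what conditions the rule; the final letter is.
"mogezif" ends in -f. The stems ending in -f (valuf → havalufal, tigovuf → hatigovufal, fisutnef → hafisutnefal) add ha- … -al around the stem.
The other patterns: stems ending in -n add -ovi; stems ending in -z drop the final letter and add -ast; stems ending in -l or -m add the prefix no-.
So mogezif → hamogezifal.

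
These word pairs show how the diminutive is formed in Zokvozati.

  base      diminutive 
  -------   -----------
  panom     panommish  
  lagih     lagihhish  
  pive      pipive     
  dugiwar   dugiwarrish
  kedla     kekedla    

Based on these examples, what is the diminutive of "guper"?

"guper" ends in a consonant. The stems ending in a consonant (panom → panommish, lagih → lagihhish, dugiwar → dugiwarrish) double the final consonant and add -ish.
So guper → guperrish.

guperrish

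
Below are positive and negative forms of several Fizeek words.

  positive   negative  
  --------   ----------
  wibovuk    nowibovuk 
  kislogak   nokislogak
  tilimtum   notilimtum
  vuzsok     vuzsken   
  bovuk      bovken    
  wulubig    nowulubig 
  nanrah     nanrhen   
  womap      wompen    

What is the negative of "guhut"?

bovuk and kislogak both end in -k yet inflect differently (bovken, nokislogak), so the final letter is not what conditions the rule; the number of vowels is.
"guhut" has 2 vowels. The stems with 2 vowels (nanrah → nanrhen, bovuk → bovken, womap → wompen) delete the last vowel and add -en.
The other pattern: stems with 3 vowels add the prefix no-.
So guhut → guhten.

guhten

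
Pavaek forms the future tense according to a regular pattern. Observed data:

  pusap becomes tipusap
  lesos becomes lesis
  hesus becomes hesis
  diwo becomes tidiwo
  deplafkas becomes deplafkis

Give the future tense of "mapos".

mapis

"mapos" ends in -s. The stems ending in -s (hesus → hesis, deplafkas → deplafkis, lesos → lesis) change the last vowel to 'i'.
The other pattern: stems ending in -o or -p add the prefix ti-.
So mapos → mapis.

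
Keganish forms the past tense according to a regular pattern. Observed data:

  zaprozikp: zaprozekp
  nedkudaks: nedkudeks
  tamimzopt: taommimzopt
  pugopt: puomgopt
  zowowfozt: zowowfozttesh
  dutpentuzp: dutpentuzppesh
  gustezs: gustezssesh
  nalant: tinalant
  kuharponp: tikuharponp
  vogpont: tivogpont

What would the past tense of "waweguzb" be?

tamimzopt and zowowfozt both end in -t yet inflect differently (taommimzopt, zowowfozttesh), so the final letter is not what conditions the rule; the second-to-last letter is.
"waweguzb" has second-to-last letter 'z'. The stems whose second-to-last letter is 'z' (zowowfozt → zowowfozttesh, dutpentuzp → dutpentuzppesh, gustezs → gustezssesh) double the final consonant and add -esh.
The other patterns: stems whose second-to-last letter is 'k' change the last vowel to 'e'; stems whose second-to-last letter is 'p' insert -om- after the first vowel; stems whose second-to-last letter is 'n' add the prefix ti-.
So waweguzb → waweguzbbesh.

waweguzbbesh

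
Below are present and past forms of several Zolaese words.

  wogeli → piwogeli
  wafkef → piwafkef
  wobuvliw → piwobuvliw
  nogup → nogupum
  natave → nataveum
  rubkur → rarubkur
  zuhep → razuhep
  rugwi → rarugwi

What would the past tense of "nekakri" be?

nekakrium

nogup and zuhep both end in -p yet inflect differently (nogupum, razuhep), so the final letter is not what conditions the rule; the first letter is.
"nekakri" begins with n-. The stems beginning with n- (nogup → nogupum, natave → nataveum) add -um.
So nekakri → nekakrium.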